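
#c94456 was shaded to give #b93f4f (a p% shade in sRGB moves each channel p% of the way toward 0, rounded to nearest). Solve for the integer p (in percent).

#c94456 is rgb(201, 68, 86); #b93f4f is rgb(185, 63, 79).
On the R channel (widest range): 185 ≈ 201 + (p/100)(0 − 201), so p ≈ 100×(185 − 201)/(0 − 201) = -1600/-201 = 7.96.
p = 8 reproduces all three channels after rounding.

8%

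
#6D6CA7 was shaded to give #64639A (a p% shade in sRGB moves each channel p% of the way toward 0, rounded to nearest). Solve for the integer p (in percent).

#6D6CA7 is rgb(109, 108, 167); #64639A is rgb(100, 99, 154).
On the B channel (widest range): 154 ≈ 167 + (p/100)(0 − 167), so p ≈ 100×(154 − 167)/(0 − 167) = -1300/-167 = 7.78.
p = 8 reproduces all three channels after rounding.

8%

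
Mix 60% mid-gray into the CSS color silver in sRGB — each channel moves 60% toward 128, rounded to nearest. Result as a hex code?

#9a9a9a

CSS silver is rgb(192, 192, 192).
A 60% tone moves each channel 60% toward 128:
  R: 192 − 38.4 = 153.6 → 154
  G: 192 − 38.4 = 153.6 → 154
  B: 192 + 0.6×(128−192) = 192 − 38.4 = 153.6 → 154
rgb(154, 154, 154) = #9a9a9a.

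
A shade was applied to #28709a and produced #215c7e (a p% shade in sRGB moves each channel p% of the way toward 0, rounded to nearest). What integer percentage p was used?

#28709a is rgb(40, 112, 154); #215c7e is rgb(33, 92, 126).
On the B channel (widest range): 126 ≈ 154 + (p/100)(0 − 154), so p ≈ 100×(126 − 154)/(0 − 154) = -2800/-154 = 18.18.
p = 18 reproduces all three channels after rounding.

18%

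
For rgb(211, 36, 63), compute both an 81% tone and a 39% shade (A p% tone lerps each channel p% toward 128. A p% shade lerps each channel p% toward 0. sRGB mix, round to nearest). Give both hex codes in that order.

81% tone:
  R: 211 + 0.81×(128−211) = 211 − 67.23 = 143.77 → 144
  G: 36 + 0.81×(128−36) = 36 + 74.52 = 110.52 → 111
  B: 63 + 52.65 = 115.65 → 116
  → #906f74
39% shade:
  R: 211 + 0.39×(0−211) = 211 − 82.29 = 128.71 → 129
  G: 36 − 14.04 = 21.96 → 22
  B: 63 + 0.39×(0−63) = 63 − 24.57 = 38.43 → 38
  → #811626

#906f74, #811626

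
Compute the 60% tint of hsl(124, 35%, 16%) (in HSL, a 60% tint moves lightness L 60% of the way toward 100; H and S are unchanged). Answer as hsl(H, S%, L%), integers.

L moves 60% from 16 toward 100: 16 + 50.4 = 66.4 → 66.
H and S are unchanged.

hsl(124, 35%, 66%)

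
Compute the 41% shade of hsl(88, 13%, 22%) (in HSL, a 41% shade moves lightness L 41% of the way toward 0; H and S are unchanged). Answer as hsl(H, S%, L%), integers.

L moves 41% from 22 toward 0: 22 − 9.02 = 12.98 → 13.
H and S are unchanged.

hsl(88, 13%, 13%)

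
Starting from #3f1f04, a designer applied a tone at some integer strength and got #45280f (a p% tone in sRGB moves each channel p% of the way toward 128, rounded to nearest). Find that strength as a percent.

#3f1f04 is rgb(63, 31, 4); #45280f is rgb(69, 40, 15).
On the B channel (widest range): 15 ≈ 4 + (p/100)(128 − 4), so p ≈ 100×(15 − 4)/(128 − 4) = 1100/124 = 8.87.
p = 9 reproduces all three channels after rounding.

9%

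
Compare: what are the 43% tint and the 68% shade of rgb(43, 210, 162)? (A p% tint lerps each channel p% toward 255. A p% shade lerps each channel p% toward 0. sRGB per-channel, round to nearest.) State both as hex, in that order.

43% tint:
  R: 43 + 0.43×(255−43) = 43 + 91.16 = 134.16 → 134
  G: 210 + 0.43×(255−210) = 210 + 19.35 = 229.35 → 229
  B: 162 + 0.43×(255−162) = 162 + 39.99 = 201.99 → 202
  → #86E5CA
68% shade:
  R: 43 − 29.24 = 13.76 → 14
  G: 210 + 0.68×(0−210) = 210 − 142.8 = 67.2 → 67
  B: 162 − 110.16 = 51.84 → 52
  → #0E4334

#86E5CA, #0E4334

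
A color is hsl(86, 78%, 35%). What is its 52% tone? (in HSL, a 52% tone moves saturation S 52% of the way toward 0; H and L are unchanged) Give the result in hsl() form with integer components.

hsl(86, 37%, 35%)

S moves 52% from 78 toward 0: 78 − 40.56 = 37.44 → 37.
H and L are unchanged.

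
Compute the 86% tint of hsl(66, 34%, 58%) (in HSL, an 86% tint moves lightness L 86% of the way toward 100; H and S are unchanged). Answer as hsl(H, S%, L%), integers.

L moves 86% from 58 toward 100: 58 + 36.12 = 94.12 → 94.
H and S are unchanged.

hsl(66, 34%, 94%)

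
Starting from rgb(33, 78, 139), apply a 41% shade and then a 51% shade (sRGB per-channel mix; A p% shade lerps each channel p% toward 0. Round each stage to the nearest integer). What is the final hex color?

A 41% shade moves each channel 41% toward 0:
  R: 33 − 13.53 = 19.47 → 19
  G: 78 + 0.41×(0−78) = 78 − 31.98 = 46.02 → 46
  B: 139 + 0.41×(0−139) = 139 − 56.99 = 82.01 → 82
After the shade: rgb(19, 46, 82) = #132e52.
Lerp each channel 51% toward 0:
  R: 19 + 0.51×(0−19) = 19 − 9.69 = 9.31 → 9
  G: 46 − 23.46 = 22.54 → 23
  B: 82 + 0.51×(0−82) = 82 − 41.82 = 40.18 → 40
rgb(9, 23, 40) = #091728.

#091728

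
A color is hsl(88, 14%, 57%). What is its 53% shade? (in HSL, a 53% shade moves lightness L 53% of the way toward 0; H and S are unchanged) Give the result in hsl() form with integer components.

L moves 53% from 57 toward 0: 57 − 30.21 = 26.79 → 27.
H and S are unchanged.

hsl(88, 14%, 27%)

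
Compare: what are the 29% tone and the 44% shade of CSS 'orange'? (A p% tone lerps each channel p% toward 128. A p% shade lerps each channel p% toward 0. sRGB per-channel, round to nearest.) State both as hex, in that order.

CSS orange is rgb(255, 165, 0).
29% tone:
  R: 255 − 36.83 = 218.17 → 218
  G: 165 + 0.29×(128−165) = 165 − 10.73 = 154.27 → 154
  B: 0 + 37.12 = 37.12 → 37
  → #da9a25
44% shade:
  R: 255 + 0.44×(0−255) = 255 − 112.2 = 142.8 → 143
  G: 165 − 72.6 = 92.4 → 92
  B: 0 + 0.44×(0−0) = 0 + 0 = 0 → 0
  → #8f5c00

#da9a25, #8f5c00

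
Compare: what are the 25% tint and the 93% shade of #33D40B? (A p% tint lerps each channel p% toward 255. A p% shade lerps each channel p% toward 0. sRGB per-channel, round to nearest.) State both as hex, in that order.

#33D40B is rgb(51, 212, 11).
25% tint:
  R: 51 + 0.25×(255−51) = 51 + 51 = 102 → 102
  G: 212 + 0.25×(255−212) = 212 + 10.75 = 222.75 → 223
  B: 11 + 61 = 72 → 72
  → #66DF48
93% shade:
  R: 51 − 47.43 = 3.57 → 4
  G: 212 + 0.93×(0−212) = 212 − 197.16 = 14.84 → 15
  B: 11 + 0.93×(0−11) = 11 − 10.23 = 0.77 → 1
  → #040F01

#66DF48, #040F01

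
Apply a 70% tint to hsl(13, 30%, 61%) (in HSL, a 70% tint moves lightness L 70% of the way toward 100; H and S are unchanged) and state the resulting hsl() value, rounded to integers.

L moves 70% from 61 toward 100: 61 + 27.3 = 88.3 → 88.
H and S are unchanged.

hsl(13, 30%, 88%)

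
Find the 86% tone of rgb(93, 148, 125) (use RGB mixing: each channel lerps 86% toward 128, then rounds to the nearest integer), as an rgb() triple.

An 86% tone moves each channel 86% toward 128:
  R: 93 + 30.1 = 123.1 → 123
  G: 148 − 17.2 = 130.8 → 131
  B: 125 + 0.86×(128−125) = 125 + 2.58 = 127.58 → 128

rgb(123, 131, 128)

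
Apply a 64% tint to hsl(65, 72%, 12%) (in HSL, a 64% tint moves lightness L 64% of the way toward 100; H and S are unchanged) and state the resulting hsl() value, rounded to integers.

L moves 64% from 12 toward 100: 12 + 56.32 = 68.32 → 68.
H and S are unchanged.

hsl(65, 72%, 68%)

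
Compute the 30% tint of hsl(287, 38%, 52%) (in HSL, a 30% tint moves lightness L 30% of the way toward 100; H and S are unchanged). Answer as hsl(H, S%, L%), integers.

L moves 30% from 52 toward 100: 52 + 14.4 = 66.4 → 66.
H and S are unchanged.

hsl(287, 38%, 66%)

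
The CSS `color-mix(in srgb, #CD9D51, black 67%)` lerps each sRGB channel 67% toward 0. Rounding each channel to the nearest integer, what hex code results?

#44341B

#CD9D51 is rgb(205, 157, 81).
A 67% shade moves each channel 67% toward 0:
  R: 205 − 137.35 = 67.65 → 68
  G: 157 + 0.67×(0−157) = 157 − 105.19 = 51.81 → 52
  B: 81 + 0.67×(0−81) = 81 − 54.27 = 26.73 → 27
rgb(68, 52, 27) = #44341B.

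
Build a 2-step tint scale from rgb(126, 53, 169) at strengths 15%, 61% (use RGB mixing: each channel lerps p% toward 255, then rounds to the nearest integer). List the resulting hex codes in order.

#9153B6, #CDB0DD

15%: (126 + 19.35 = 145.35→145, 53 + 30.3 = 83.3→83, 169 + 12.9 = 181.9→182) → #9153B6
61%: (126 + 78.69 = 204.69→205, 53 + 123.22 = 176.22→176, 169 + 52.46 = 221.46→221) → #CDB0DD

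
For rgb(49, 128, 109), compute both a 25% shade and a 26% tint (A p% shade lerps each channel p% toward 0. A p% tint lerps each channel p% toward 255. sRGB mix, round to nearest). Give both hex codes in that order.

25% shade:
  R: 49 + 0.25×(0−49) = 49 − 12.25 = 36.75 → 37
  G: 128 − 32 = 96 → 96
  B: 109 − 27.25 = 81.75 → 82
  → #256052
26% tint:
  R: 49 + 53.56 = 102.56 → 103
  G: 128 + 0.26×(255−128) = 128 + 33.02 = 161.02 → 161
  B: 109 + 0.26×(255−109) = 109 + 37.96 = 146.96 → 147
  → #67a193

#256052, #67a193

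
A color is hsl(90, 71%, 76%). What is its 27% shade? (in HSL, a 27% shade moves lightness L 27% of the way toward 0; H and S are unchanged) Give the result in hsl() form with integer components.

L moves 27% from 76 toward 0: 76 − 20.52 = 55.48 → 55.
H and S are unchanged.

hsl(90, 71%, 55%)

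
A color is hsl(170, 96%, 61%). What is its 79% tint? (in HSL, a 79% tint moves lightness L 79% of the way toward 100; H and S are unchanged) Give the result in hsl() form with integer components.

hsl(170, 96%, 92%)

L moves 79% from 61 toward 100: 61 + 30.81 = 91.81 → 92.
H and S are unchanged.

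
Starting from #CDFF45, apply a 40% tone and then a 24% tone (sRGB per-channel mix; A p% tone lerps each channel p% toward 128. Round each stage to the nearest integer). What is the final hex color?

#A3BA65

#CDFF45 is rgb(205, 255, 69).
Per channel, c → c + 0.4(128 − c):
  R: 205 + 0.4×(128−205) = 205 − 30.8 = 174.2 → 174
  G: 255 + 0.4×(128−255) = 255 − 50.8 = 204.2 → 204
  B: 69 + 0.4×(128−69) = 69 + 23.6 = 92.6 → 93
After the tone: rgb(174, 204, 93) = #AECC5D.
Per channel, c → c + 0.24(128 − c):
  R: 174 − 11.04 = 162.96 → 163
  G: 204 + 0.24×(128−204) = 204 − 18.24 = 185.76 → 186
  B: 93 + 0.24×(128−93) = 93 + 8.4 = 101.4 → 101
rgb(163, 186, 101) = #A3BA65.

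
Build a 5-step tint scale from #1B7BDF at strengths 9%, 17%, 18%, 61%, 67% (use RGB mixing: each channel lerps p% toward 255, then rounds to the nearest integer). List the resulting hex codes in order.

#3087E2, #4291E4, #4493E5, #A6CCF3, #B4D3F4

#1B7BDF is rgb(27, 123, 223).
9%: (27 + 20.52 = 47.52→48, 123 + 11.88 = 134.88→135, 223 + 2.88 = 225.88→226) → #3087E2
17%: (27 + 38.76 = 65.76→66, 123 + 22.44 = 145.44→145, 223 + 5.44 = 228.44→228) → #4291E4
18%: (27 + 41.04 = 68.04→68, 123 + 23.76 = 146.76→147, 223 + 5.76 = 228.76→229) → #4493E5
61%: (27 + 139.08 = 166.08→166, 123 + 80.52 = 203.52→204, 223 + 19.52 = 242.52→243) → #A6CCF3
67%: (27 + 152.76 = 179.76→180, 123 + 88.44 = 211.44→211, 223 + 21.44 = 244.44→244) → #B4D3F4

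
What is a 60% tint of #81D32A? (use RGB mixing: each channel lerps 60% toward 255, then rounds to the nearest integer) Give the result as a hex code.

#CDEDAA

#81D32A is rgb(129, 211, 42).
Lerp each channel 60% toward 255:
  R: 129 + 75.6 = 204.6 → 205
  G: 211 + 0.6×(255−211) = 211 + 26.4 = 237.4 → 237
  B: 42 + 0.6×(255−42) = 42 + 127.8 = 169.8 → 170
rgb(205, 237, 170) = #CDEDAA.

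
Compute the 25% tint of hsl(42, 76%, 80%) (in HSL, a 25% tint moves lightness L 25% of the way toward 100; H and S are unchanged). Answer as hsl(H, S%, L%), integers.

L moves 25% from 80 toward 100: 80 + 5 = 85 → 85.
H and S are unchanged.

hsl(42, 76%, 85%)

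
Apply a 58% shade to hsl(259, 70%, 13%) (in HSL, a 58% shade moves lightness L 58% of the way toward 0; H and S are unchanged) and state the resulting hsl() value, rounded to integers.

L moves 58% from 13 toward 0: 13 − 7.54 = 5.46 → 5.
H and S are unchanged.

hsl(259, 70%, 5%)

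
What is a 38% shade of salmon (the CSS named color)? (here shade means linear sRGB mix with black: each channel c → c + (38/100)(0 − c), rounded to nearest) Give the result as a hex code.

#9B4F47

CSS salmon is rgb(250, 128, 114).
Lerp each channel 38% toward 0:
  R: 250 − 95 = 155 → 155
  G: 128 + 0.38×(0−128) = 128 − 48.64 = 79.36 → 79
  B: 114 − 43.32 = 70.68 → 71
rgb(155, 79, 71) = #9B4F47.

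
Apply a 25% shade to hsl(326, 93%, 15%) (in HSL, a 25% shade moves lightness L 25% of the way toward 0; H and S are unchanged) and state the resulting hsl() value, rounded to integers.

hsl(326, 93%, 11%)

L moves 25% from 15 toward 0: 15 − 3.75 = 11.25 → 11.
H and S are unchanged.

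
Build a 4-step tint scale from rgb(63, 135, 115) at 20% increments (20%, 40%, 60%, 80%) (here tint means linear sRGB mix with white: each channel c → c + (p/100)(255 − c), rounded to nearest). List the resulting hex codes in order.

#659f8f, #8cb7ab, #b2cfc7, #d9e7e3

20%: (63 + 38.4 = 101.4→101, 135 + 24 = 159→159, 115 + 28 = 143→143) → #659f8f
40%: (63 + 76.8 = 139.8→140, 135 + 48 = 183→183, 115 + 56 = 171→171) → #8cb7ab
60%: (63 + 115.2 = 178.2→178, 135 + 72 = 207→207, 115 + 84 = 199→199) → #b2cfc7
80%: (63 + 153.6 = 216.6→217, 135 + 96 = 231→231, 115 + 112 = 227→227) → #d9e7e3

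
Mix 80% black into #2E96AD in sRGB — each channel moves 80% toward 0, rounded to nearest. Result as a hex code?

#2E96AD is rgb(46, 150, 173).
Lerp each channel 80% toward 0:
  R: 46 + 0.8×(0−46) = 46 − 36.8 = 9.2 → 9
  G: 150 + 0.8×(0−150) = 150 − 120 = 30 → 30
  B: 173 − 138.4 = 34.6 → 35
rgb(9, 30, 35) = #091E23.

#091E23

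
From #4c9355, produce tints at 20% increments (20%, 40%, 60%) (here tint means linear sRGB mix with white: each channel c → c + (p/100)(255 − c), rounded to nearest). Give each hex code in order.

#70a977, #94be99, #b7d4bb

#4c9355 is rgb(76, 147, 85).
20%: (76 + 35.8 = 111.8→112, 147 + 21.6 = 168.6→169, 85 + 34 = 119→119) → #70a977
40%: (76 + 71.6 = 147.6→148, 147 + 43.2 = 190.2→190, 85 + 68 = 153→153) → #94be99
60%: (76 + 107.4 = 183.4→183, 147 + 64.8 = 211.8→212, 85 + 102 = 187→187) → #b7d4bb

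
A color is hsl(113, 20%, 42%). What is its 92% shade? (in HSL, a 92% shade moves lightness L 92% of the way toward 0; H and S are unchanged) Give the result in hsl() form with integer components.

hsl(113, 20%, 3%)

L moves 92% from 42 toward 0: 42 − 38.64 = 3.36 → 3.
H and S are unchanged.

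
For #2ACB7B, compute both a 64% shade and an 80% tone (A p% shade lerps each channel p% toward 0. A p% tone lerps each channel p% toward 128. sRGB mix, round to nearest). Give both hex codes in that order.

#2ACB7B is rgb(42, 203, 123).
64% shade:
  R: 42 + 0.64×(0−42) = 42 − 26.88 = 15.12 → 15
  G: 203 − 129.92 = 73.08 → 73
  B: 123 + 0.64×(0−123) = 123 − 78.72 = 44.28 → 44
  → #0F492C
80% tone:
  R: 42 + 68.8 = 110.8 → 111
  G: 203 − 60 = 143 → 143
  B: 123 + 0.8×(128−123) = 123 + 4 = 127 → 127
  → #6F8F7F

#0F492C, #6F8F7F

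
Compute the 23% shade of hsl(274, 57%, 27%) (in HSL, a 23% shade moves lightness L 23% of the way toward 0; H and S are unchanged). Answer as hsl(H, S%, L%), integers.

L moves 23% from 27 toward 0: 27 − 6.21 = 20.79 → 21.
H and S are unchanged.

hsl(274, 57%, 21%)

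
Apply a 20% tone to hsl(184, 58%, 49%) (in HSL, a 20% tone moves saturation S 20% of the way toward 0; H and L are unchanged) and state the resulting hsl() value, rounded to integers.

hsl(184, 46%, 49%)

S moves 20% from 58 toward 0: 58 − 11.6 = 46.4 → 46.
H and L are unchanged.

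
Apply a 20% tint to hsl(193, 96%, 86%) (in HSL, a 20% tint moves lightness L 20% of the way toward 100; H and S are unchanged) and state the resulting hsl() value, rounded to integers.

hsl(193, 96%, 89%)

L moves 20% from 86 toward 100: 86 + 2.8 = 88.8 → 89.
H and S are unchanged.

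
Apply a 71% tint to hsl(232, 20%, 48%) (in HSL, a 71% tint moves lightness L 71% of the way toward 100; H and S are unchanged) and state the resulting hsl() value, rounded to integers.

L moves 71% from 48 toward 100: 48 + 36.92 = 84.92 → 85.
H and S are unchanged.

hsl(232, 20%, 85%)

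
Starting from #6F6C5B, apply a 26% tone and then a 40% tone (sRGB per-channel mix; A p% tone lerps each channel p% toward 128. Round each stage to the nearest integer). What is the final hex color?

#6F6C5B is rgb(111, 108, 91).
Per channel, c → c + 0.26(128 − c):
  R: 111 + 0.26×(128−111) = 111 + 4.42 = 115.42 → 115
  G: 108 + 5.2 = 113.2 → 113
  B: 91 + 9.62 = 100.62 → 101
After the tone: rgb(115, 113, 101) = #737165.
Per channel, c → c + 0.4(128 − c):
  R: 115 + 0.4×(128−115) = 115 + 5.2 = 120.2 → 120
  G: 113 + 6 = 119 → 119
  B: 101 + 10.8 = 111.8 → 112
rgb(120, 119, 112) = #787770.

#787770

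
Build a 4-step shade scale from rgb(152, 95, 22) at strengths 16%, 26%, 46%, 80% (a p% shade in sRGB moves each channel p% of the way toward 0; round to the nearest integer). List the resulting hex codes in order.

16%: (152 − 24.32 = 127.68→128, 95 − 15.2 = 79.8→80, 22 − 3.52 = 18.48→18) → #805012
26%: (152 − 39.52 = 112.48→112, 95 − 24.7 = 70.3→70, 22 − 5.72 = 16.28→16) → #704610
46%: (152 − 69.92 = 82.08→82, 95 − 43.7 = 51.3→51, 22 − 10.12 = 11.88→12) → #52330C
80%: (152 − 121.6 = 30.4→30, 95 − 76 = 19→19, 22 − 17.6 = 4.4→4) → #1E1304

#805012, #704610, #52330C, #1E1304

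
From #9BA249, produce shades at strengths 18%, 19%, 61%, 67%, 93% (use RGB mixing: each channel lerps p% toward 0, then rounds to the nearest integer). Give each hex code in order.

#9BA249 is rgb(155, 162, 73).
18%: (155 − 27.9 = 127.1→127, 162 − 29.16 = 132.84→133, 73 − 13.14 = 59.86→60) → #7F853C
19%: (155 − 29.45 = 125.55→126, 162 − 30.78 = 131.22→131, 73 − 13.87 = 59.13→59) → #7E833B
61%: (155 − 94.55 = 60.45→60, 162 − 98.82 = 63.18→63, 73 − 44.53 = 28.47→28) → #3C3F1C
67%: (155 − 103.85 = 51.15→51, 162 − 108.54 = 53.46→53, 73 − 48.91 = 24.09→24) → #333518
93%: (155 − 144.15 = 10.85→11, 162 − 150.66 = 11.34→11, 73 − 67.89 = 5.11→5) → #0B0B05

#7F853C, #7E833B, #3C3F1C, #333518, #0B0B05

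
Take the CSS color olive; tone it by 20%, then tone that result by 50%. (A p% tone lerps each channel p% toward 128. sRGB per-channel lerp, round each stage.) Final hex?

#80804D

CSS olive is rgb(128, 128, 0).
Per channel, c → c + 0.2(128 − c):
  R: 128 + 0.2×(128−128) = 128 + 0 = 128 → 128
  G: 128 + 0 = 128 → 128
  B: 0 + 0.2×(128−0) = 0 + 25.6 = 25.6 → 26
After the tone: rgb(128, 128, 26) = #80801A.
A 50% tone moves each channel 50% toward 128:
  R: 128 + 0.5×(128−128) = 128 + 0 = 128 → 128
  G: 128 + 0.5×(128−128) = 128 + 0 = 128 → 128
  B: 26 + 0.5×(128−26) = 26 + 51 = 77 → 77
rgb(128, 128, 77) = #80804D.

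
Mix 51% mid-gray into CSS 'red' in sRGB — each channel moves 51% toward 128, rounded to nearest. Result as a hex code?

CSS red is rgb(255, 0, 0).
Lerp each channel 51% toward 128:
  R: 255 − 64.77 = 190.23 → 190
  G: 0 + 0.51×(128−0) = 0 + 65.28 = 65.28 → 65
  B: 0 + 65.28 = 65.28 → 65
rgb(190, 65, 65) = #BE4141.

#BE4141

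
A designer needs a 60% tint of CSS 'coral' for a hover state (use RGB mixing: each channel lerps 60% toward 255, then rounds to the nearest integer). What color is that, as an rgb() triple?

CSS coral is rgb(255, 127, 80).
Per channel, c → c + 0.6(255 − c):
  R: 255 + 0.6×(255−255) = 255 + 0 = 255 → 255
  G: 127 + 0.6×(255−127) = 127 + 76.8 = 203.8 → 204
  B: 80 + 0.6×(255−80) = 80 + 105 = 185 → 185

rgb(255, 204, 185)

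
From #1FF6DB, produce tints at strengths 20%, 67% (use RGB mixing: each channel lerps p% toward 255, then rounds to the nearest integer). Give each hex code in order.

#4CF8E2, #B5FCF3

#1FF6DB is rgb(31, 246, 219).
20%: (31 + 44.8 = 75.8→76, 246 + 1.8 = 247.8→248, 219 + 7.2 = 226.2→226) → #4CF8E2
67%: (31 + 150.08 = 181.08→181, 246 + 6.03 = 252.03→252, 219 + 24.12 = 243.12→243) → #B5FCF3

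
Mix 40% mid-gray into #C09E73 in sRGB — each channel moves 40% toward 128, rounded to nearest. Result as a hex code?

#A69278

#C09E73 is rgb(192, 158, 115).
Lerp each channel 40% toward 128:
  R: 192 − 25.6 = 166.4 → 166
  G: 158 − 12 = 146 → 146
  B: 115 + 0.4×(128−115) = 115 + 5.2 = 120.2 → 120
rgb(166, 146, 120) = #A69278.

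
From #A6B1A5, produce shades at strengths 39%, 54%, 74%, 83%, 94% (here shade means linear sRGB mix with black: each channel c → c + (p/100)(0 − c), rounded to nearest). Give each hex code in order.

#656C65, #4C514C, #2B2E2B, #1C1E1C, #0A0B0A

#A6B1A5 is rgb(166, 177, 165).
39%: (166 − 64.74 = 101.26→101, 177 − 69.03 = 107.97→108, 165 − 64.35 = 100.65→101) → #656C65
54%: (166 − 89.64 = 76.36→76, 177 − 95.58 = 81.42→81, 165 − 89.1 = 75.9→76) → #4C514C
74%: (166 − 122.84 = 43.16→43, 177 − 130.98 = 46.02→46, 165 − 122.1 = 42.9→43) → #2B2E2B
83%: (166 − 137.78 = 28.22→28, 177 − 146.91 = 30.09→30, 165 − 136.95 = 28.05→28) → #1C1E1C
94%: (166 − 156.04 = 9.96→10, 177 − 166.38 = 10.62→11, 165 − 155.1 = 9.9→10) → #0A0B0A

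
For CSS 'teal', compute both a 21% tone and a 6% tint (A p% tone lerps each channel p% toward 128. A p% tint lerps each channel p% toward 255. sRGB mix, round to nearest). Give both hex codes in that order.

CSS teal is rgb(0, 128, 128).
21% tone:
  R: 0 + 0.21×(128−0) = 0 + 26.88 = 26.88 → 27
  G: 128 + 0.21×(128−128) = 128 + 0 = 128 → 128
  B: 128 + 0.21×(128−128) = 128 + 0 = 128 → 128
  → #1b8080
6% tint:
  R: 0 + 0.06×(255−0) = 0 + 15.3 = 15.3 → 15
  G: 128 + 0.06×(255−128) = 128 + 7.62 = 135.62 → 136
  B: 128 + 0.06×(255−128) = 128 + 7.62 = 135.62 → 136
  → #0f8888

#1b8080, #0f8888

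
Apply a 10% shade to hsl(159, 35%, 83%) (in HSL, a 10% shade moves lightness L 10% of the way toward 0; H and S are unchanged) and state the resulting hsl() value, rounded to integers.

hsl(159, 35%, 75%)

L moves 10% from 83 toward 0: 83 − 8.3 = 74.7 → 75.
H and S are unchanged.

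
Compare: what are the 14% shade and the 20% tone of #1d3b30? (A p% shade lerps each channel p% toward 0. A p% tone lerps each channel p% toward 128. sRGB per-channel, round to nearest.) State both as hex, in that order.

#1d3b30 is rgb(29, 59, 48).
14% shade:
  R: 29 + 0.14×(0−29) = 29 − 4.06 = 24.94 → 25
  G: 59 + 0.14×(0−59) = 59 − 8.26 = 50.74 → 51
  B: 48 + 0.14×(0−48) = 48 − 6.72 = 41.28 → 41
  → #193329
20% tone:
  R: 29 + 19.8 = 48.8 → 49
  G: 59 + 0.2×(128−59) = 59 + 13.8 = 72.8 → 73
  B: 48 + 16 = 64 → 64
  → #314940

#193329, #314940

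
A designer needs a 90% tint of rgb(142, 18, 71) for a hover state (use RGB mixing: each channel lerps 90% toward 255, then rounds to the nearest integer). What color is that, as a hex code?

#f4e7ed

A 90% tint moves each channel 90% toward 255:
  R: 142 + 0.9×(255−142) = 142 + 101.7 = 243.7 → 244
  G: 18 + 213.3 = 231.3 → 231
  B: 71 + 165.6 = 236.6 → 237
rgb(244, 231, 237) = #f4e7ed.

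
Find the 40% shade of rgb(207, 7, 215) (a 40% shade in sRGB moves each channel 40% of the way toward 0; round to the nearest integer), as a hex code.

#7C0481

Lerp each channel 40% toward 0:
  R: 207 + 0.4×(0−207) = 207 − 82.8 = 124.2 → 124
  G: 7 + 0.4×(0−7) = 7 − 2.8 = 4.2 → 4
  B: 215 + 0.4×(0−215) = 215 − 86 = 129 → 129
rgb(124, 4, 129) = #7C0481.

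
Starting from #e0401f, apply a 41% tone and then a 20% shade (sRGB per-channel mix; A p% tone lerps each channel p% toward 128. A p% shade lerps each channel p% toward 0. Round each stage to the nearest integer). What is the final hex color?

#e0401f is rgb(224, 64, 31).
Lerp each channel 41% toward 128:
  R: 224 − 39.36 = 184.64 → 185
  G: 64 + 26.24 = 90.24 → 90
  B: 31 + 39.77 = 70.77 → 71
After the tone: rgb(185, 90, 71) = #b95a47.
Lerp each channel 20% toward 0:
  R: 185 + 0.2×(0−185) = 185 − 37 = 148 → 148
  G: 90 + 0.2×(0−90) = 90 − 18 = 72 → 72
  B: 71 − 14.2 = 56.8 → 57
rgb(148, 72, 57) = #944839.

#944839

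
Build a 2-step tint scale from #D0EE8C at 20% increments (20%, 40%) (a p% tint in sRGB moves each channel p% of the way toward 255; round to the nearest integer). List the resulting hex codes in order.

#D9F1A3, #E3F5BA

#D0EE8C is rgb(208, 238, 140).
20%: (208 + 9.4 = 217.4→217, 238 + 3.4 = 241.4→241, 140 + 23 = 163→163) → #D9F1A3
40%: (208 + 18.8 = 226.8→227, 238 + 6.8 = 244.8→245, 140 + 46 = 186→186) → #E3F5BA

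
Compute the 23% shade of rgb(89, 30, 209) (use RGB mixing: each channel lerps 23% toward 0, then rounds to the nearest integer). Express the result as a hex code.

#4517A1

Lerp each channel 23% toward 0:
  R: 89 − 20.47 = 68.53 → 69
  G: 30 + 0.23×(0−30) = 30 − 6.9 = 23.1 → 23
  B: 209 + 0.23×(0−209) = 209 − 48.07 = 160.93 → 161
rgb(69, 23, 161) = #4517A1.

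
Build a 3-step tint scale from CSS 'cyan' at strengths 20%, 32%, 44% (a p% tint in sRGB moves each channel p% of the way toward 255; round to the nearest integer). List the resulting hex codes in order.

CSS cyan is rgb(0, 255, 255).
20%: (0 + 51 = 51→51, 255→255, 255→255) → #33FFFF
32%: (0 + 81.6 = 81.6→82, 255→255, 255→255) → #52FFFF
44%: (0 + 112.2 = 112.2→112, 255→255, 255→255) → #70FFFF

#33FFFF, #52FFFF, #70FFFF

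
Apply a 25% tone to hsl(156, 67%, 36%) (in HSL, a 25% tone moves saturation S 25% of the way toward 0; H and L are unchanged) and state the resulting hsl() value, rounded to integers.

hsl(156, 50%, 36%)

S moves 25% from 67 toward 0: 67 − 16.75 = 50.25 → 50.
H and L are unchanged.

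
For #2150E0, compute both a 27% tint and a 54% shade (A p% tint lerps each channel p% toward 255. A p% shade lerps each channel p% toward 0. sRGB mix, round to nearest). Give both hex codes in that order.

#5D7FE8, #0F2567

#2150E0 is rgb(33, 80, 224).
27% tint:
  R: 33 + 0.27×(255−33) = 33 + 59.94 = 92.94 → 93
  G: 80 + 47.25 = 127.25 → 127
  B: 224 + 0.27×(255−224) = 224 + 8.37 = 232.37 → 232
  → #5D7FE8
54% shade:
  R: 33 − 17.82 = 15.18 → 15
  G: 80 − 43.2 = 36.8 → 37
  B: 224 − 120.96 = 103.04 → 103
  → #0F2567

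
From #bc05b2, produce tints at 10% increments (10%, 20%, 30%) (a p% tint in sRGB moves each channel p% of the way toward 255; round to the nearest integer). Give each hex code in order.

#c31eba, #c937c1, #d050c9

#bc05b2 is rgb(188, 5, 178).
10%: (188 + 6.7 = 194.7→195, 5 + 25 = 30→30, 178 + 7.7 = 185.7→186) → #c31eba
20%: (188 + 13.4 = 201.4→201, 5 + 50 = 55→55, 178 + 15.4 = 193.4→193) → #c937c1
30%: (188 + 20.1 = 208.1→208, 5 + 75 = 80→80, 178 + 23.1 = 201.1→201) → #d050c9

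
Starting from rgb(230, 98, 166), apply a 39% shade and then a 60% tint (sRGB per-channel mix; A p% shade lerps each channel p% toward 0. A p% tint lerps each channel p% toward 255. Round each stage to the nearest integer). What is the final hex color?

#D1B1C1

Lerp each channel 39% toward 0:
  R: 230 − 89.7 = 140.3 → 140
  G: 98 − 38.22 = 59.78 → 60
  B: 166 − 64.74 = 101.26 → 101
After the shade: rgb(140, 60, 101) = #8C3C65.
A 60% tint moves each channel 60% toward 255:
  R: 140 + 0.6×(255−140) = 140 + 69 = 209 → 209
  G: 60 + 117 = 177 → 177
  B: 101 + 0.6×(255−101) = 101 + 92.4 = 193.4 → 193
rgb(209, 177, 193) = #D1B1C1.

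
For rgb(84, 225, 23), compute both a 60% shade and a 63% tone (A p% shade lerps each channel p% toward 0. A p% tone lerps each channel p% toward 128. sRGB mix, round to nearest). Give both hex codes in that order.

60% shade:
  R: 84 + 0.6×(0−84) = 84 − 50.4 = 33.6 → 34
  G: 225 − 135 = 90 → 90
  B: 23 − 13.8 = 9.2 → 9
  → #225A09
63% tone:
  R: 84 + 27.72 = 111.72 → 112
  G: 225 + 0.63×(128−225) = 225 − 61.11 = 163.89 → 164
  B: 23 + 66.15 = 89.15 → 89
  → #70A459

#225A09, #70A459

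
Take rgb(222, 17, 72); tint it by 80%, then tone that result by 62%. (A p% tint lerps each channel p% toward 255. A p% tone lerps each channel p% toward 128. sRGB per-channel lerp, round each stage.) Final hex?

Lerp each channel 80% toward 255:
  R: 222 + 26.4 = 248.4 → 248
  G: 17 + 0.8×(255−17) = 17 + 190.4 = 207.4 → 207
  B: 72 + 146.4 = 218.4 → 218
After the tint: rgb(248, 207, 218) = #F8CFDA.
Lerp each channel 62% toward 128:
  R: 248 + 0.62×(128−248) = 248 − 74.4 = 173.6 → 174
  G: 207 + 0.62×(128−207) = 207 − 48.98 = 158.02 → 158
  B: 218 + 0.62×(128−218) = 218 − 55.8 = 162.2 → 162
rgb(174, 158, 162) = #AE9EA2.

#AE9EA2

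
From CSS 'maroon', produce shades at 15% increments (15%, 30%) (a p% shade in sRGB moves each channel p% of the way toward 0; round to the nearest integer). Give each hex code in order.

CSS maroon is rgb(128, 0, 0).
15%: (128 − 19.2 = 108.8→109, 0→0, 0→0) → #6D0000
30%: (128 − 38.4 = 89.6→90, 0→0, 0→0) → #5A0000

#6D0000, #5A0000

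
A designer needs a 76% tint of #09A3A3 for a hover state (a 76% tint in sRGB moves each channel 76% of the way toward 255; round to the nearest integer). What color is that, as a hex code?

#C4E9E9

#09A3A3 is rgb(9, 163, 163).
A 76% tint moves each channel 76% toward 255:
  R: 9 + 0.76×(255−9) = 9 + 186.96 = 195.96 → 196
  G: 163 + 0.76×(255−163) = 163 + 69.92 = 232.92 → 233
  B: 163 + 0.76×(255−163) = 163 + 69.92 = 232.92 → 233
rgb(196, 233, 233) = #C4E9E9.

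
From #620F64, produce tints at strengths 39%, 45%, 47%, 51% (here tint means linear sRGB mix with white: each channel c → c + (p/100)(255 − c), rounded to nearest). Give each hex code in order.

#620F64 is rgb(98, 15, 100).
39%: (98 + 61.23 = 159.23→159, 15 + 93.6 = 108.6→109, 100 + 60.45 = 160.45→160) → #9F6DA0
45%: (98 + 70.65 = 168.65→169, 15 + 108 = 123→123, 100 + 69.75 = 169.75→170) → #A97BAA
47%: (98 + 73.79 = 171.79→172, 15 + 112.8 = 127.8→128, 100 + 72.85 = 172.85→173) → #AC80AD
51%: (98 + 80.07 = 178.07→178, 15 + 122.4 = 137.4→137, 100 + 79.05 = 179.05→179) → #B289B3

#9F6DA0, #A97BAA, #AC80AD, #B289B3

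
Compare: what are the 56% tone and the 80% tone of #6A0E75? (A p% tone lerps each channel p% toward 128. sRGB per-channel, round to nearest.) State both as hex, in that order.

#6A0E75 is rgb(106, 14, 117).
56% tone:
  R: 106 + 0.56×(128−106) = 106 + 12.32 = 118.32 → 118
  G: 14 + 63.84 = 77.84 → 78
  B: 117 + 0.56×(128−117) = 117 + 6.16 = 123.16 → 123
  → #764E7B
80% tone:
  R: 106 + 17.6 = 123.6 → 124
  G: 14 + 91.2 = 105.2 → 105
  B: 117 + 8.8 = 125.8 → 126
  → #7C697E

#764E7B, #7C697E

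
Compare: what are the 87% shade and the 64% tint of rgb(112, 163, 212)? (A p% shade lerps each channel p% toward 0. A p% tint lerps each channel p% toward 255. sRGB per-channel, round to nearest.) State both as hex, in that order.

87% shade:
  R: 112 − 97.44 = 14.56 → 15
  G: 163 + 0.87×(0−163) = 163 − 141.81 = 21.19 → 21
  B: 212 + 0.87×(0−212) = 212 − 184.44 = 27.56 → 28
  → #0f151c
64% tint:
  R: 112 + 91.52 = 203.52 → 204
  G: 163 + 0.64×(255−163) = 163 + 58.88 = 221.88 → 222
  B: 212 + 27.52 = 239.52 → 240
  → #ccdef0

#0f151c, #ccdef0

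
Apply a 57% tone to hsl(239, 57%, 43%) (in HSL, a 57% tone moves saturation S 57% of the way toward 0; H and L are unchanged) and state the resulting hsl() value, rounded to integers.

S moves 57% from 57 toward 0: 57 − 32.49 = 24.51 → 25.
H and L are unchanged.

hsl(239, 25%, 43%)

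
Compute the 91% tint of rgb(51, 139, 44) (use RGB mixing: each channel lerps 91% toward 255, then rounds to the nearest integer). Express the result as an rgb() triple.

rgb(237, 245, 236)

A 91% tint moves each channel 91% toward 255:
  R: 51 + 185.64 = 236.64 → 237
  G: 139 + 0.91×(255−139) = 139 + 105.56 = 244.56 → 245
  B: 44 + 0.91×(255−44) = 44 + 192.01 = 236.01 → 236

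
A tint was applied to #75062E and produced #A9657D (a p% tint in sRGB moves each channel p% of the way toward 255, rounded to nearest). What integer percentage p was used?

#75062E is rgb(117, 6, 46); #A9657D is rgb(169, 101, 125).
On the G channel (widest range): 101 ≈ 6 + (p/100)(255 − 6), so p ≈ 100×(101 − 6)/(255 − 6) = 9500/249 = 38.15.
p = 38 reproduces all three channels after rounding.

38%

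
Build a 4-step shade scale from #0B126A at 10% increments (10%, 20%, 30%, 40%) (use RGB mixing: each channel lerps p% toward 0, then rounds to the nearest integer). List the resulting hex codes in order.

#0B126A is rgb(11, 18, 106).
10%: (11 − 1.1 = 9.9→10, 18 − 1.8 = 16.2→16, 106 − 10.6 = 95.4→95) → #0A105F
20%: (11 − 2.2 = 8.8→9, 18 − 3.6 = 14.4→14, 106 − 21.2 = 84.8→85) → #090E55
30%: (11 − 3.3 = 7.7→8, 18 − 5.4 = 12.6→13, 106 − 31.8 = 74.2→74) → #080D4A
40%: (11 − 4.4 = 6.6→7, 18 − 7.2 = 10.8→11, 106 − 42.4 = 63.6→64) → #070B40

#0A105F, #090E55, #080D4A, #070B40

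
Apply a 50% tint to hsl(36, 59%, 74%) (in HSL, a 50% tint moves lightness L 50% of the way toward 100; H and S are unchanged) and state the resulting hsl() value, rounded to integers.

hsl(36, 59%, 87%)

L moves 50% from 74 toward 100: 74 + 13 = 87 → 87.
H and S are unchanged.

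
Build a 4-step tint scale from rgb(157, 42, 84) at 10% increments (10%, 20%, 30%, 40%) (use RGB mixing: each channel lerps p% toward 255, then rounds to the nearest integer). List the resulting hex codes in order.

#A73F65, #B15576, #BA6A87, #C47F98

10%: (157 + 9.8 = 166.8→167, 42 + 21.3 = 63.3→63, 84 + 17.1 = 101.1→101) → #A73F65
20%: (157 + 19.6 = 176.6→177, 42 + 42.6 = 84.6→85, 84 + 34.2 = 118.2→118) → #B15576
30%: (157 + 29.4 = 186.4→186, 42 + 63.9 = 105.9→106, 84 + 51.3 = 135.3→135) → #BA6A87
40%: (157 + 39.2 = 196.2→196, 42 + 85.2 = 127.2→127, 84 + 68.4 = 152.4→152) → #C47F98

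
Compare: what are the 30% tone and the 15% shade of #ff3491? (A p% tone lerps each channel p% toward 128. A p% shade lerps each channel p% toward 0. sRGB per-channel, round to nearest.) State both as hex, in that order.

#ff3491 is rgb(255, 52, 145).
30% tone:
  R: 255 − 38.1 = 216.9 → 217
  G: 52 + 22.8 = 74.8 → 75
  B: 145 + 0.3×(128−145) = 145 − 5.1 = 139.9 → 140
  → #d94b8c
15% shade:
  R: 255 + 0.15×(0−255) = 255 − 38.25 = 216.75 → 217
  G: 52 − 7.8 = 44.2 → 44
  B: 145 + 0.15×(0−145) = 145 − 21.75 = 123.25 → 123
  → #d92c7b

#d94b8c, #d92c7b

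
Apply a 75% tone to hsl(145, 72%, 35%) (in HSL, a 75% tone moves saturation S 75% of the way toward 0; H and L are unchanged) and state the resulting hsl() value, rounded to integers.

S moves 75% from 72 toward 0: 72 − 54 = 18 → 18.
H and L are unchanged.

hsl(145, 18%, 35%)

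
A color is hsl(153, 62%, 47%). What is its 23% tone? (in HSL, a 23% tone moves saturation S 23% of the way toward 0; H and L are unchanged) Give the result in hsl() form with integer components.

S moves 23% from 62 toward 0: 62 − 14.26 = 47.74 → 48.
H and L are unchanged.

hsl(153, 48%, 47%)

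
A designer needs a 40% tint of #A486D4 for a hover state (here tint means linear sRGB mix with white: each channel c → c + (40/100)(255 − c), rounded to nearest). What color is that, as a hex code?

#A486D4 is rgb(164, 134, 212).
A 40% tint moves each channel 40% toward 255:
  R: 164 + 0.4×(255−164) = 164 + 36.4 = 200.4 → 200
  G: 134 + 48.4 = 182.4 → 182
  B: 212 + 17.2 = 229.2 → 229
rgb(200, 182, 229) = #C8B6E5.

#C8B6E5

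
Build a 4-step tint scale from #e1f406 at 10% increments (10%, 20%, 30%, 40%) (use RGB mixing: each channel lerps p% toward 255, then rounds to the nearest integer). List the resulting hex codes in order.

#e4f51f, #e7f638, #eaf751, #edf86a

#e1f406 is rgb(225, 244, 6).
10%: (225 + 3 = 228→228, 244 + 1.1 = 245.1→245, 6 + 24.9 = 30.9→31) → #e4f51f
20%: (225 + 6 = 231→231, 244 + 2.2 = 246.2→246, 6 + 49.8 = 55.8→56) → #e7f638
30%: (225 + 9 = 234→234, 244 + 3.3 = 247.3→247, 6 + 74.7 = 80.7→81) → #eaf751
40%: (225 + 12 = 237→237, 244 + 4.4 = 248.4→248, 6 + 99.6 = 105.6→106) → #edf86a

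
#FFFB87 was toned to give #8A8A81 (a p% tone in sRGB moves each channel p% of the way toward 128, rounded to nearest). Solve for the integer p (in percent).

92%

#FFFB87 is rgb(255, 251, 135); #8A8A81 is rgb(138, 138, 129).
On the R channel (widest range): 138 ≈ 255 + (p/100)(128 − 255), so p ≈ 100×(138 − 255)/(128 − 255) = -11700/-127 = 92.13.
p = 92 reproduces all three channels after rounding.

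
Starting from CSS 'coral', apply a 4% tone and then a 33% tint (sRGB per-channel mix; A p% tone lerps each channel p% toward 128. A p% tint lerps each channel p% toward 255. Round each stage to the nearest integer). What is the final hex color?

#FCA98B

CSS coral is rgb(255, 127, 80).
Per channel, c → c + 0.04(128 − c):
  R: 255 − 5.08 = 249.92 → 250
  G: 127 + 0.04×(128−127) = 127 + 0.04 = 127.04 → 127
  B: 80 + 0.04×(128−80) = 80 + 1.92 = 81.92 → 82
After the tone: rgb(250, 127, 82) = #FA7F52.
Lerp each channel 33% toward 255:
  R: 250 + 0.33×(255−250) = 250 + 1.65 = 251.65 → 252
  G: 127 + 42.24 = 169.24 → 169
  B: 82 + 0.33×(255−82) = 82 + 57.09 = 139.09 → 139
rgb(252, 169, 139) = #FCA98B.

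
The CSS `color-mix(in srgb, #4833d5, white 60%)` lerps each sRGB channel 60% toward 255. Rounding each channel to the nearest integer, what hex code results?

#b6adee

#4833d5 is rgb(72, 51, 213).
Per channel, c → c + 0.6(255 − c):
  R: 72 + 0.6×(255−72) = 72 + 109.8 = 181.8 → 182
  G: 51 + 122.4 = 173.4 → 173
  B: 213 + 0.6×(255−213) = 213 + 25.2 = 238.2 → 238
rgb(182, 173, 238) = #b6adee.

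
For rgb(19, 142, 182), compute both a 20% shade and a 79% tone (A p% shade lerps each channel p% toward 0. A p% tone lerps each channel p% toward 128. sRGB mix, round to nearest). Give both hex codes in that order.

20% shade:
  R: 19 − 3.8 = 15.2 → 15
  G: 142 + 0.2×(0−142) = 142 − 28.4 = 113.6 → 114
  B: 182 + 0.2×(0−182) = 182 − 36.4 = 145.6 → 146
  → #0F7292
79% tone:
  R: 19 + 0.79×(128−19) = 19 + 86.11 = 105.11 → 105
  G: 142 − 11.06 = 130.94 → 131
  B: 182 + 0.79×(128−182) = 182 − 42.66 = 139.34 → 139
  → #69838B

#0F7292, #69838B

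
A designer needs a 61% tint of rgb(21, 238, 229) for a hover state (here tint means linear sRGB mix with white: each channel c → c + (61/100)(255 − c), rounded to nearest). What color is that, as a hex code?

#a4f8f5

Lerp each channel 61% toward 255:
  R: 21 + 0.61×(255−21) = 21 + 142.74 = 163.74 → 164
  G: 238 + 0.61×(255−238) = 238 + 10.37 = 248.37 → 248
  B: 229 + 15.86 = 244.86 → 245
rgb(164, 248, 245) = #a4f8f5.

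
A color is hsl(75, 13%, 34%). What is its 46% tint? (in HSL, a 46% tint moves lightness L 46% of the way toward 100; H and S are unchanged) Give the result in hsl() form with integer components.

hsl(75, 13%, 64%)

L moves 46% from 34 toward 100: 34 + 30.36 = 64.36 → 64.
H and S are unchanged.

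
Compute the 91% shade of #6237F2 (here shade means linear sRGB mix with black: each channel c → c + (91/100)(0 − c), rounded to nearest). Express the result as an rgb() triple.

rgb(9, 5, 22)

#6237F2 is rgb(98, 55, 242).
Lerp each channel 91% toward 0:
  R: 98 + 0.91×(0−98) = 98 − 89.18 = 8.82 → 9
  G: 55 + 0.91×(0−55) = 55 − 50.05 = 4.95 → 5
  B: 242 + 0.91×(0−242) = 242 − 220.22 = 21.78 → 22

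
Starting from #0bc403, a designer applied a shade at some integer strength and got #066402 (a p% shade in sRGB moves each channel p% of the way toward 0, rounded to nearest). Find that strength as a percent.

49%

#0bc403 is rgb(11, 196, 3); #066402 is rgb(6, 100, 2).
On the G channel (widest range): 100 ≈ 196 + (p/100)(0 − 196), so p ≈ 100×(100 − 196)/(0 − 196) = -9600/-196 = 48.98.
p = 49 reproduces all three channels after rounding.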